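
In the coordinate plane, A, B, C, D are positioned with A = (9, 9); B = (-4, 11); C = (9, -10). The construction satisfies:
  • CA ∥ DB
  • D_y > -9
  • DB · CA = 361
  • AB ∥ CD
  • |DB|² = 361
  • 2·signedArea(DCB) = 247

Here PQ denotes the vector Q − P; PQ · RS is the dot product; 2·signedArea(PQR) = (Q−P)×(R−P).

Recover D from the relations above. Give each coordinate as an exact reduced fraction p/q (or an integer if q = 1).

D = (-4, -8)

1. D_x = -4  [CA ∥ DB ∩ AB ∥ CD]
2. D_y = -8  [CA ∥ DB ∩ AB ∥ CD]
   → D = (-4, -8)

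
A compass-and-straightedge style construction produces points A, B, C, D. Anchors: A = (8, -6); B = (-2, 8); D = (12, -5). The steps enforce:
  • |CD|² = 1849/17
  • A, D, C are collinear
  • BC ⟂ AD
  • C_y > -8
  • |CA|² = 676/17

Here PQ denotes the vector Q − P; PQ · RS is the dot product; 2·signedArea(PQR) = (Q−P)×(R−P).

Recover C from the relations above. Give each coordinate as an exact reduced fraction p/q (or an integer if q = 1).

C = (32/17, -128/17)

1. C_x = 32/17  [A, D, C are collinear ∩ BC ⟂ AD]
2. C_y = -128/17  [A, D, C are collinear ∩ BC ⟂ AD]
   → C = (32/17, -128/17)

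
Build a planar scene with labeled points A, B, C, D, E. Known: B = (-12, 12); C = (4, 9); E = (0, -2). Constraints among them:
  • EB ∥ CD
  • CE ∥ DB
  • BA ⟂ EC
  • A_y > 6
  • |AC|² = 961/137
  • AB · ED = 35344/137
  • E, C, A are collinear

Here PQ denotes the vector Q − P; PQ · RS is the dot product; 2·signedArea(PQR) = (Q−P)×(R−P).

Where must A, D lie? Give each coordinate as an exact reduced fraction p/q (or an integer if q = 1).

1. A_x = 424/137  [E, C, A are collinear ∩ BA ⟂ EC]
2. A_y = 892/137  [E, C, A are collinear ∩ BA ⟂ EC]
   → A = (424/137, 892/137)
3. D_x = -8  [CE ∥ DB ∩ EB ∥ CD]
4. D_y = 23  [CE ∥ DB ∩ EB ∥ CD]
   → D = (-8, 23)

A = (424/137, 892/137)
D = (-8, 23)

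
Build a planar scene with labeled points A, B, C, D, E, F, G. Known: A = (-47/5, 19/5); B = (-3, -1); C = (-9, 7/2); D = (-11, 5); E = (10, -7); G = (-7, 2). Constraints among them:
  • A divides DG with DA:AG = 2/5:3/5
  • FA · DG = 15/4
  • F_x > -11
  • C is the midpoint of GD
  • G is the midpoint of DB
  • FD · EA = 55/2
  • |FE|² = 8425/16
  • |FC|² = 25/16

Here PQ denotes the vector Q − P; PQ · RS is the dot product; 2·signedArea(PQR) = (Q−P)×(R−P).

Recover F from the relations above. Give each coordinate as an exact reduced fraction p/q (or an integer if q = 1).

F = (-10, 17/4)

1. F_x = -10  [FD · EA = 55/2 ∩ FA · DG = 15/4]
2. F_y = 17/4  [FD · EA = 55/2 ∩ FA · DG = 15/4]
   → F = (-10, 17/4)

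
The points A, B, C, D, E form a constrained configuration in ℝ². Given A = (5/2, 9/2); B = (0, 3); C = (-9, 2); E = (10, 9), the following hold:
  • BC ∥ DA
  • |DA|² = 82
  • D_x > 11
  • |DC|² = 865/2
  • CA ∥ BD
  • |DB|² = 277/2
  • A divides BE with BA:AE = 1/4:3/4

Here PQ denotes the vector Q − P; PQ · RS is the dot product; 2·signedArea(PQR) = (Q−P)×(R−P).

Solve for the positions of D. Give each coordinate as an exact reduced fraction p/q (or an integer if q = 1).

D = (23/2, 11/2)

1. D_x = 23/2  [BC ∥ DA ∩ CA ∥ BD]
2. D_y = 11/2  [BC ∥ DA ∩ CA ∥ BD]
   → D = (23/2, 11/2)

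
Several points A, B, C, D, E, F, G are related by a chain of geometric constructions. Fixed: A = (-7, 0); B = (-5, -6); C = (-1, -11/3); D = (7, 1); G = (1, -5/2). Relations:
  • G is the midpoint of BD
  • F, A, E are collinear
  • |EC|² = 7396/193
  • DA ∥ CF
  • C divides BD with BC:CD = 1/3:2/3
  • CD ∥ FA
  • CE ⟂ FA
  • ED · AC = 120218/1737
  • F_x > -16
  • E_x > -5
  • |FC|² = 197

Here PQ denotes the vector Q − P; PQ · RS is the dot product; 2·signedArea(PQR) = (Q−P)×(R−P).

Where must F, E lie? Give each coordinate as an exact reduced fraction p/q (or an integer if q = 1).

1. F_x = -15  [CD ∥ FA ∩ DA ∥ CF]
2. F_y = -14/3  [CD ∥ FA ∩ DA ∥ CF]
   → F = (-15, -14/3)
3. E_x = -795/193  [F, A, E are collinear ∩ CE ⟂ FA]
4. E_y = 973/579  [F, A, E are collinear ∩ CE ⟂ FA]
   → E = (-795/193, 973/579)

E = (-795/193, 973/579)
F = (-15, -14/3)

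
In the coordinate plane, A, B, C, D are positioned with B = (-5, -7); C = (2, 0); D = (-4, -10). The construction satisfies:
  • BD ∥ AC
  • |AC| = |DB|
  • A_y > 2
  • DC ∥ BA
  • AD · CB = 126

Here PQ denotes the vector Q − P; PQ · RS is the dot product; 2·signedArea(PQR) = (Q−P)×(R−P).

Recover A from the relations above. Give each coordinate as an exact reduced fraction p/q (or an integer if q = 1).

1. A_x = 1  [BD ∥ AC ∩ DC ∥ BA]
2. A_y = 3  [BD ∥ AC ∩ DC ∥ BA]
   → A = (1, 3)

A = (1, 3)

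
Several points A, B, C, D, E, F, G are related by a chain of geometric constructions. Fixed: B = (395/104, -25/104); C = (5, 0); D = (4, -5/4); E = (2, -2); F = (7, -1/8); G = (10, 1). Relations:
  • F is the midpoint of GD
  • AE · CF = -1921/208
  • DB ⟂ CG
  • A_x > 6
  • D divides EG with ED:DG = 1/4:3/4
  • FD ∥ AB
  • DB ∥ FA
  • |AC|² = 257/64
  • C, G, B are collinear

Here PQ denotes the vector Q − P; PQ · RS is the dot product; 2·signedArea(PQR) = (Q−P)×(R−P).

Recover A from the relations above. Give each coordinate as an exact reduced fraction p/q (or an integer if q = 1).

A = (707/104, 23/26)

1. A_x = 707/104  [FD ∥ AB ∩ DB ∥ FA]
2. A_y = 23/26  [FD ∥ AB ∩ DB ∥ FA]
   → A = (707/104, 23/26)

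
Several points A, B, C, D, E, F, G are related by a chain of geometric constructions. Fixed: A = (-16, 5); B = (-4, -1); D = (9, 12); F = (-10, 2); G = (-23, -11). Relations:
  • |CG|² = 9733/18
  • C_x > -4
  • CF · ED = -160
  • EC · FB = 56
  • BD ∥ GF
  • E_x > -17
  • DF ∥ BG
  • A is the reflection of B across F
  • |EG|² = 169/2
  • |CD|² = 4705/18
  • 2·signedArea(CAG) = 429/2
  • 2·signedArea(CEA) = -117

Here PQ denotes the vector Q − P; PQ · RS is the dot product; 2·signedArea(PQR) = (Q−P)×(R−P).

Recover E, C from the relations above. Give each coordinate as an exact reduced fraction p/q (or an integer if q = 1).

C = (-23/6, 13/6)
E = (-33/2, -9/2)

1. C_x = -23/6  [line 16·x + -7·y + 153/2 = 0 ∩ |CG|² = 9733/18]
2. C_y = 13/6  [line 16·x + -7·y + 153/2 = 0 ∩ |CG|² = 9733/18]
   → C = (-23/6, 13/6)
3. E_x = -33/2  [EC · FB = 56 ∩ 2·signedArea(CEA) = -117]
4. E_y = -9/2  [EC · FB = 56 ∩ 2·signedArea(CEA) = -117]
   → E = (-33/2, -9/2)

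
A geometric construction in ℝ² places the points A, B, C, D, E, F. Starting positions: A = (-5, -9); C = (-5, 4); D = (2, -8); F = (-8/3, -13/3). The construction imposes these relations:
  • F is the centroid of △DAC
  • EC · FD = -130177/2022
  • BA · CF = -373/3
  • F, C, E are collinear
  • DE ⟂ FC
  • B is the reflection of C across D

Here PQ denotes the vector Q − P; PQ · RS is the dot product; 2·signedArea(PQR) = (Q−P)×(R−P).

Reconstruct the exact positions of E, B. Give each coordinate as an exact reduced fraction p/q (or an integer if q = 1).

1. E_x = -927/674  [F, C, E are collinear ∩ DE ⟂ FC]
2. E_y = -6029/674  [F, C, E are collinear ∩ DE ⟂ FC]
   → E = (-927/674, -6029/674)
3. B_x = 9  [B is the reflection of C across D]
4. B_y = -20  [B is the reflection of C across D]
   → B = (9, -20)

B = (9, -20)
E = (-927/674, -6029/674)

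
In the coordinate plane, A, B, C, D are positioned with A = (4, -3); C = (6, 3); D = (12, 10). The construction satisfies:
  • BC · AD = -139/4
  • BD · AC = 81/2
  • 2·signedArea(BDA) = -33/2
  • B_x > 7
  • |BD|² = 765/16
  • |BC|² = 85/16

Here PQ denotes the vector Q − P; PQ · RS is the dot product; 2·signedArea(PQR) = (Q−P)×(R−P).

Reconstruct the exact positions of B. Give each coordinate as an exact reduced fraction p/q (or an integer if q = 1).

B = (15/2, 19/4)

1. B_x = 15/2  [BC · AD = -139/4 ∩ BD · AC = 81/2]
2. B_y = 19/4  [BC · AD = -139/4 ∩ BD · AC = 81/2]
   → B = (15/2, 19/4)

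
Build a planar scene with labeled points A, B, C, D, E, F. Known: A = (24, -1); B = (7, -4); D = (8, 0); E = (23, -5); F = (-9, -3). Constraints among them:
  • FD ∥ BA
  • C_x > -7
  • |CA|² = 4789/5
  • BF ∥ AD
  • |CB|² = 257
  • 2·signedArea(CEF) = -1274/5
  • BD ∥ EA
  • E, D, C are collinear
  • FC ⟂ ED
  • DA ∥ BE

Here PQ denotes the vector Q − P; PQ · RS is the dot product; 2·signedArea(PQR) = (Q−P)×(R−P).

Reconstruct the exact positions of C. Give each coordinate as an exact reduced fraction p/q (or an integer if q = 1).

C = (-32/5, 24/5)

1. C_x = -32/5  [E, D, C are collinear ∩ FC ⟂ ED]
2. C_y = 24/5  [E, D, C are collinear ∩ FC ⟂ ED]
   → C = (-32/5, 24/5)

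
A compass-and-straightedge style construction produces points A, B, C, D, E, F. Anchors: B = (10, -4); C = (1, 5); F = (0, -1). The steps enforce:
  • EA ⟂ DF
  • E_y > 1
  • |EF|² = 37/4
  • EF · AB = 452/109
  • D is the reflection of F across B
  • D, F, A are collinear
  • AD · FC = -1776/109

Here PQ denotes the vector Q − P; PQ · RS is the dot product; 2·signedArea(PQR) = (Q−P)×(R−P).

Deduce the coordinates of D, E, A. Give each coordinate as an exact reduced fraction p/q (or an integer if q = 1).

1. D_x = 20  [D is the reflection of F across B]
2. D_y = -7  [D is the reflection of F across B]
   → D = (20, -7)
3. A_x = -40/109  [D, F, A are collinear ∩ AD · FC = -1776/109]
4. A_y = -97/109  [D, F, A are collinear ∩ AD · FC = -1776/109]
   → A = (-40/109, -97/109)
5. E_x = 1/2  [line -1130/109·x + 339/109·y + -113/109 = 0 ∩ |EF|² = 37/4]
6. E_y = 2  [line -1130/109·x + 339/109·y + -113/109 = 0 ∩ |EF|² = 37/4]
   → E = (1/2, 2)

A = (-40/109, -97/109)
D = (20, -7)
E = (1/2, 2)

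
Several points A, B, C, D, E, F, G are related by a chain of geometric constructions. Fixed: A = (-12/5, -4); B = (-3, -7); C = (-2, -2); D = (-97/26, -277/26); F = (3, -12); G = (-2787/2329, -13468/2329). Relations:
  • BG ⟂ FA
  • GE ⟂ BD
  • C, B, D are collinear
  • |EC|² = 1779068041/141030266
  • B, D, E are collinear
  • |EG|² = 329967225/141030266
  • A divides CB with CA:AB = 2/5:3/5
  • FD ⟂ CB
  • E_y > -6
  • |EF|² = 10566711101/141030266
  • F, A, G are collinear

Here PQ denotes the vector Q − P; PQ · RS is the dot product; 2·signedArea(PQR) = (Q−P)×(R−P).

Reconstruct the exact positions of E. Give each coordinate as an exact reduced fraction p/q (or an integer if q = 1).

1. E_x = -163287/60554  [B, D, E are collinear ∩ GE ⟂ BD]
2. E_y = -332003/60554  [B, D, E are collinear ∩ GE ⟂ BD]
   → E = (-163287/60554, -332003/60554)

E = (-163287/60554, -332003/60554)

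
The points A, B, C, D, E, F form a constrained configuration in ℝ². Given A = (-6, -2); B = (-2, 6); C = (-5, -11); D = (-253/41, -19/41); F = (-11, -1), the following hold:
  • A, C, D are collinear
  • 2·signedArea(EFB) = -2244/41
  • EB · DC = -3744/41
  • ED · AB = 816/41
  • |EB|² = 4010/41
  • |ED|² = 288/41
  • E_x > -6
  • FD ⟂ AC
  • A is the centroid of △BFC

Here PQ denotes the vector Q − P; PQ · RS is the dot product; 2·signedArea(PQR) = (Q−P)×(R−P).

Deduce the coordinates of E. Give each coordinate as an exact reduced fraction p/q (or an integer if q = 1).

E = (-241/41, -127/41)

1. E_x = -241/41  [EB · DC = -3744/41 ∩ 2·signedArea(EFB) = -2244/41]
2. E_y = -127/41  [EB · DC = -3744/41 ∩ 2·signedArea(EFB) = -2244/41]
   → E = (-241/41, -127/41)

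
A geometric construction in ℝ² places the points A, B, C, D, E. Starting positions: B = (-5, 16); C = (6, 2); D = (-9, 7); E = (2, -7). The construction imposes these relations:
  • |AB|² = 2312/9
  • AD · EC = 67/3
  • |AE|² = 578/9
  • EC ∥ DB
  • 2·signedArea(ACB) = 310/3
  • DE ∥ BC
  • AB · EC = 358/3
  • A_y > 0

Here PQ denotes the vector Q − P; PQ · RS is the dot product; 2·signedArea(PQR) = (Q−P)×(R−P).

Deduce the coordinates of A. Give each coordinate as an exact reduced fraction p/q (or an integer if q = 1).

A = (-1/3, 2/3)

1. A_x = -1/3  [AB · EC = 358/3 ∩ 2·signedArea(ACB) = 310/3]
2. A_y = 2/3  [AB · EC = 358/3 ∩ 2·signedArea(ACB) = 310/3]
   → A = (-1/3, 2/3)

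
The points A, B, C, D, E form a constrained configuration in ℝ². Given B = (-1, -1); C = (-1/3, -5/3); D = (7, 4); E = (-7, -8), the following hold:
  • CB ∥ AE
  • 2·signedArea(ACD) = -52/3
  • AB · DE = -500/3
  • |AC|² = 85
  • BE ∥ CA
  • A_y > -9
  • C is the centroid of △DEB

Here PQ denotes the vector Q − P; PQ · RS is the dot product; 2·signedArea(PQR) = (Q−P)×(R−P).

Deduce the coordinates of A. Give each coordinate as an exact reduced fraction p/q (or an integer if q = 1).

1. A_x = -19/3  [CB ∥ AE ∩ BE ∥ CA]
2. A_y = -26/3  [CB ∥ AE ∩ BE ∥ CA]
   → A = (-19/3, -26/3)

A = (-19/3, -26/3)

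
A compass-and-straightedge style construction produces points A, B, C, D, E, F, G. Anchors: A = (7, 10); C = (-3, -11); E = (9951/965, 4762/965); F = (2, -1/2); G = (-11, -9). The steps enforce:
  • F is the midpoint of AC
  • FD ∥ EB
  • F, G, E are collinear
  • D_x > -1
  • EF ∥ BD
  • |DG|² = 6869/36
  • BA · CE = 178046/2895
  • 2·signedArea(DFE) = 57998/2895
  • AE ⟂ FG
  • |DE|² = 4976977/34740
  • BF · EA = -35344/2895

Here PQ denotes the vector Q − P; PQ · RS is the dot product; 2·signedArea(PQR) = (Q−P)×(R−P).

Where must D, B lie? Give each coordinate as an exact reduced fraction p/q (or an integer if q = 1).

B = (22133/2895, 16216/2895)
D = (-2/3, 1/6)

1. D_x = -2/3  [line -10489/1930·x + 8021/965·y + -28999/5790 = 0 ∩ |DG|² = 6869/36]
2. D_y = 1/6  [line -10489/1930·x + 8021/965·y + -28999/5790 = 0 ∩ |DG|² = 6869/36]
   → D = (-2/3, 1/6)
3. B_x = 22133/2895  [EF ∥ BD ∩ FD ∥ EB]
4. B_y = 16216/2895  [EF ∥ BD ∩ FD ∥ EB]
   → B = (22133/2895, 16216/2895)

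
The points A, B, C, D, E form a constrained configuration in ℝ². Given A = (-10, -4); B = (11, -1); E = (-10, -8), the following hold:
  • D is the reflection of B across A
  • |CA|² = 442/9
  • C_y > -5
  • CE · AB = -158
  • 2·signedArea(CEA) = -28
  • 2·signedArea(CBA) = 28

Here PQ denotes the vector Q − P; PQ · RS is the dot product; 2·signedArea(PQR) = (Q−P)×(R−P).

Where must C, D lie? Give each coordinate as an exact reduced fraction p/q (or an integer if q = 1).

C = (-3, -13/3)
D = (-31, -7)

1. C_x = -3  [2·signedArea(CEA) = -28 ∩ 2·signedArea(CBA) = 28]
2. C_y = -13/3  [2·signedArea(CEA) = -28 ∩ 2·signedArea(CBA) = 28]
   → C = (-3, -13/3)
3. D_x = -31  [D is the reflection of B across A]
4. D_y = -7  [D is the reflection of B across A]
   → D = (-31, -7)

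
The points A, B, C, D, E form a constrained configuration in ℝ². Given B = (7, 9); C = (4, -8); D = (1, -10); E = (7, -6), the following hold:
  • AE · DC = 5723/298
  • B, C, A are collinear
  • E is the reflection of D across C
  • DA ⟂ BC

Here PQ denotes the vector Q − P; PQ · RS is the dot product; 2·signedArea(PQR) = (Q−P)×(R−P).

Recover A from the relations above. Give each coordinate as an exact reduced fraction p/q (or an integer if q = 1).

1. A_x = 1063/298  [B, C, A are collinear ∩ DA ⟂ BC]
2. A_y = -3115/298  [B, C, A are collinear ∩ DA ⟂ BC]
   → A = (1063/298, -3115/298)

A = (1063/298, -3115/298)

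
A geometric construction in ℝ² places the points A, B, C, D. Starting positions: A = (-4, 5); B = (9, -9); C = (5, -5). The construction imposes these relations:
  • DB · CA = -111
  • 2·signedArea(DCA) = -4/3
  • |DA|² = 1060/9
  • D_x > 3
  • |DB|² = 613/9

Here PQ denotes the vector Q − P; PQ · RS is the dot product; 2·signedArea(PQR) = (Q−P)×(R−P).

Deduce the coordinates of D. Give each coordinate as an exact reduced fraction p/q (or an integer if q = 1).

1. D_x = 10/3  [2·signedArea(DCA) = -4/3 ∩ DB · CA = -111]
2. D_y = -3  [2·signedArea(DCA) = -4/3 ∩ DB · CA = -111]
   → D = (10/3, -3)

D = (10/3, -3)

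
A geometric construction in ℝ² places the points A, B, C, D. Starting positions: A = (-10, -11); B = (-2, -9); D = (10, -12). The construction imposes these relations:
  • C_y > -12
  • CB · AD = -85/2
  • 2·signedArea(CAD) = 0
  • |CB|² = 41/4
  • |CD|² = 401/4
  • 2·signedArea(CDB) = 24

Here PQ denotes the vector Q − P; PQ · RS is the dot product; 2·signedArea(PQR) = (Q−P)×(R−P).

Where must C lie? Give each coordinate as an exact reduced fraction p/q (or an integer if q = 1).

C = (0, -23/2)

1. C_x = 0  [2·signedArea(CAD) = 0 ∩ CB · AD = -85/2]
2. C_y = -23/2  [2·signedArea(CAD) = 0 ∩ CB · AD = -85/2]
   → C = (0, -23/2)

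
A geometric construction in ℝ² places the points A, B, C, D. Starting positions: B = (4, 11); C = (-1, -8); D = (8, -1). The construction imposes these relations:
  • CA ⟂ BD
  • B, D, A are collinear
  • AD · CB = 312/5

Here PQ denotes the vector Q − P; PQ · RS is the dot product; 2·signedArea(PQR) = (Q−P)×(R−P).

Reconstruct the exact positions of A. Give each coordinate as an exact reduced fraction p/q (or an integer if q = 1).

A = (46/5, -23/5)

1. A_x = 46/5  [B, D, A are collinear ∩ CA ⟂ BD]
2. A_y = -23/5  [B, D, A are collinear ∩ CA ⟂ BD]
   → A = (46/5, -23/5)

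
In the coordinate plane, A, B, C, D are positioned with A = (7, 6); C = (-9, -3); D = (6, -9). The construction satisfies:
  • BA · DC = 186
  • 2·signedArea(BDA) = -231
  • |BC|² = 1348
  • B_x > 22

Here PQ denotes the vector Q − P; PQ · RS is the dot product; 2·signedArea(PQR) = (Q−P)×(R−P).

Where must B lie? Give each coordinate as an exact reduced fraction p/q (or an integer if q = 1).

B = (23, 15)

1. B_x = 23  [BA · DC = 186 ∩ 2·signedArea(BDA) = -231]
2. B_y = 15  [BA · DC = 186 ∩ 2·signedArea(BDA) = -231]
   → B = (23, 15)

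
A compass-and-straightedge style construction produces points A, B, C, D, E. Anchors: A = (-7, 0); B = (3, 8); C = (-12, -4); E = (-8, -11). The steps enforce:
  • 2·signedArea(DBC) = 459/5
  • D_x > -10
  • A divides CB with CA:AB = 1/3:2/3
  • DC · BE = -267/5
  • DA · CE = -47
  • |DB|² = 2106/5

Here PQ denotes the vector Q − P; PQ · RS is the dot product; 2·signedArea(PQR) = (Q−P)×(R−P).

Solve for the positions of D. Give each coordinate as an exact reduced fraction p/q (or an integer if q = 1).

D = (-48/5, -41/5)

1. D_x = -48/5  [2·signedArea(DBC) = 459/5 ∩ DC · BE = -267/5]
2. D_y = -41/5  [2·signedArea(DBC) = 459/5 ∩ DC · BE = -267/5]
   → D = (-48/5, -41/5)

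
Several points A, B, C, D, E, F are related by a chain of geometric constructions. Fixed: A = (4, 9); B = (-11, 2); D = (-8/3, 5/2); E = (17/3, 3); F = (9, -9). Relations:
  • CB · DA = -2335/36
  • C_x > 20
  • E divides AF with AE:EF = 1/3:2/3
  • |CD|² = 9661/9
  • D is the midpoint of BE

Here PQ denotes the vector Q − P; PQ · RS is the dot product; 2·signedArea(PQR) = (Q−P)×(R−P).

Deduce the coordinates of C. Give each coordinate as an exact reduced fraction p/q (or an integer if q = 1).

C = (62/3, -41/2)

1. C_x = 62/3  [line -20/3·x + -13/2·y + 163/36 = 0 ∩ |CD|² = 9661/9]
2. C_y = -41/2  [line -20/3·x + -13/2·y + 163/36 = 0 ∩ |CD|² = 9661/9]
   → C = (62/3, -41/2)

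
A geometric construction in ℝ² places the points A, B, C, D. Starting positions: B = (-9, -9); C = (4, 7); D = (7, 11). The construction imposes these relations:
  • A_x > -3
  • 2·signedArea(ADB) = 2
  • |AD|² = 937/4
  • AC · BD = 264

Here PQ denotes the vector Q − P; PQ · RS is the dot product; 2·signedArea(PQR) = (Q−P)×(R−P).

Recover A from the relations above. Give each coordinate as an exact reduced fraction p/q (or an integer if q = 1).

1. A_x = -5/2  [2·signedArea(ADB) = 2 ∩ AC · BD = 264]
2. A_y = -1  [2·signedArea(ADB) = 2 ∩ AC · BD = 264]
   → A = (-5/2, -1)

A = (-5/2, -1)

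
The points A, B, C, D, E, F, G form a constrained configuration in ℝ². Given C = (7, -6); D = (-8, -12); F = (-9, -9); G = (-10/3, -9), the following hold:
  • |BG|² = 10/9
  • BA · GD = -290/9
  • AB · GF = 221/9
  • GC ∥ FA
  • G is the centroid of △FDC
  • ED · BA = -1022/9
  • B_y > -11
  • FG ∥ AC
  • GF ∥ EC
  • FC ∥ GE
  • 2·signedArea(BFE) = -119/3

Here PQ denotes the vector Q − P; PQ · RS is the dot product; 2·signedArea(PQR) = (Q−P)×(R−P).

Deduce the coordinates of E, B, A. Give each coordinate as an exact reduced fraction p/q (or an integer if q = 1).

1. E_x = 38/3  [GF ∥ EC ∩ FC ∥ GE]
2. E_y = -6  [GF ∥ EC ∩ FC ∥ GE]
   → E = (38/3, -6)
3. A_x = 4/3  [FG ∥ AC ∩ GC ∥ FA]
4. A_y = -6  [FG ∥ AC ∩ GC ∥ FA]
   → A = (4/3, -6)
5. B_x = -3  [2·signedArea(BFE) = -119/3 ∩ AB · GF = 221/9]
6. B_y = -10  [2·signedArea(BFE) = -119/3 ∩ AB · GF = 221/9]
   → B = (-3, -10)

A = (4/3, -6)
B = (-3, -10)
E = (38/3, -6)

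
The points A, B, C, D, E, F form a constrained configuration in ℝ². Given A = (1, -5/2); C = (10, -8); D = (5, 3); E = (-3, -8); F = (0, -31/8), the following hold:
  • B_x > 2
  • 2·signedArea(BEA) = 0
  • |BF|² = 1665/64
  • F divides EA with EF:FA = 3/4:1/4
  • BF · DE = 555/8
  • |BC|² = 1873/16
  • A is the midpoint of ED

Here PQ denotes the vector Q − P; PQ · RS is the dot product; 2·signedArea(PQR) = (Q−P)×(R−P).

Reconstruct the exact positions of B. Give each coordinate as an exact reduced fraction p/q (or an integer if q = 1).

1. B_x = 3  [2·signedArea(BEA) = 0 ∩ BF · DE = 555/8]
2. B_y = 1/4  [2·signedArea(BEA) = 0 ∩ BF · DE = 555/8]
   → B = (3, 1/4)

B = (3, 1/4)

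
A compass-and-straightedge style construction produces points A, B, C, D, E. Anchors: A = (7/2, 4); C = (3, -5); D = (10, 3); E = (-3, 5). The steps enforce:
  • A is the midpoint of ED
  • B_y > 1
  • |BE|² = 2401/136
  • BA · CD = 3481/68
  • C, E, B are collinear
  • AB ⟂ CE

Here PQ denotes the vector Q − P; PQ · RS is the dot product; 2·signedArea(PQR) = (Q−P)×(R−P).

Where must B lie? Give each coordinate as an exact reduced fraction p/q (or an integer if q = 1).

1. B_x = -57/68  [C, E, B are collinear ∩ AB ⟂ CE]
2. B_y = 95/68  [C, E, B are collinear ∩ AB ⟂ CE]
   → B = (-57/68, 95/68)

B = (-57/68, 95/68)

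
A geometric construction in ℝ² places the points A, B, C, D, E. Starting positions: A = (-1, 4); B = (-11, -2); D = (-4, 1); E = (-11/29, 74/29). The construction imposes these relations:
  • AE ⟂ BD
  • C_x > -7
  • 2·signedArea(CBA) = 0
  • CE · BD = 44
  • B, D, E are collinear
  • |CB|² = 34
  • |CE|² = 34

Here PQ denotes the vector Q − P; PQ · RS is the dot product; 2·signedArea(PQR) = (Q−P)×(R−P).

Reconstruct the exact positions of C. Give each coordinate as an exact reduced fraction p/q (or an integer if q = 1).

1. C_x = -6  [2·signedArea(CBA) = 0 ∩ CE · BD = 44]
2. C_y = 1  [2·signedArea(CBA) = 0 ∩ CE · BD = 44]
   → C = (-6, 1)

C = (-6, 1)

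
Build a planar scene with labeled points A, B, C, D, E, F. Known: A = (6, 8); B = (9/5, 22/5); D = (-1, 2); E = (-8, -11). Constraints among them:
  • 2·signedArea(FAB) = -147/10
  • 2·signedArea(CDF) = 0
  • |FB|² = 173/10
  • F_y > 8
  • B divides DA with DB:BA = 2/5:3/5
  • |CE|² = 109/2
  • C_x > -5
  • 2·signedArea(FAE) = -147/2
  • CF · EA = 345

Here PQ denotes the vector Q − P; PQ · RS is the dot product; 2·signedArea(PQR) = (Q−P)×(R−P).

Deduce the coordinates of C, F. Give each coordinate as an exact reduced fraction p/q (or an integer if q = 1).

1. F_x = 5/2  [2·signedArea(FAB) = -147/10 ∩ 2·signedArea(FAE) = -147/2]
2. F_y = 17/2  [2·signedArea(FAB) = -147/10 ∩ 2·signedArea(FAE) = -147/2]
   → F = (5/2, 17/2)
3. C_x = -9/2  [2·signedArea(CDF) = 0 ∩ CF · EA = 345]
4. C_y = -9/2  [2·signedArea(CDF) = 0 ∩ CF · EA = 345]
   → C = (-9/2, -9/2)

C = (-9/2, -9/2)
F = (5/2, 17/2)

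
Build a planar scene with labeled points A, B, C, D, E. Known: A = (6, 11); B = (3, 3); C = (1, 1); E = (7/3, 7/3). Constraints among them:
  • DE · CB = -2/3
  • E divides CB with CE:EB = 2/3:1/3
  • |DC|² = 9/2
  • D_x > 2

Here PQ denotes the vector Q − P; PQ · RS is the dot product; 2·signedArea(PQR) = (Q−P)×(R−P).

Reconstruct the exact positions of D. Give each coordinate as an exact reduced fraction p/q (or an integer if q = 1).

1. D_x = 5/2  [line -2·x + -2·y + 10 = 0 ∩ |DC|² = 9/2]
2. D_y = 5/2  [line -2·x + -2·y + 10 = 0 ∩ |DC|² = 9/2]
   → D = (5/2, 5/2)

D = (5/2, 5/2)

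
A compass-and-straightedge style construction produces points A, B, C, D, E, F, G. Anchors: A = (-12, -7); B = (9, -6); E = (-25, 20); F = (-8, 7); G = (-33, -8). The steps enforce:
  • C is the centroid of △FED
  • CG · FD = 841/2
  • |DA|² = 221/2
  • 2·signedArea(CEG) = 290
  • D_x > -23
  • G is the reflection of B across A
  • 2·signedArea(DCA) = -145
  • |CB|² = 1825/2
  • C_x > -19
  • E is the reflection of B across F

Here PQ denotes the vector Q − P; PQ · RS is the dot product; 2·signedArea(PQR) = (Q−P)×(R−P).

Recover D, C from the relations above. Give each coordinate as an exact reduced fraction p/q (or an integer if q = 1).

1. C_x = -37/2  [line 28·x + -8·y + 570 = 0 ∩ |CB|² = 1825/2]
2. C_y = 13/2  [line 28·x + -8·y + 570 = 0 ∩ |CB|² = 1825/2]
   → C = (-37/2, 13/2)
3. D_x = -45/2  [2·signedArea(DCA) = -145 ∩ C is the centroid of △FED]
4. D_y = -15/2  [2·signedArea(DCA) = -145 ∩ C is the centroid of △FED]
   → D = (-45/2, -15/2)

C = (-37/2, 13/2)
D = (-45/2, -15/2)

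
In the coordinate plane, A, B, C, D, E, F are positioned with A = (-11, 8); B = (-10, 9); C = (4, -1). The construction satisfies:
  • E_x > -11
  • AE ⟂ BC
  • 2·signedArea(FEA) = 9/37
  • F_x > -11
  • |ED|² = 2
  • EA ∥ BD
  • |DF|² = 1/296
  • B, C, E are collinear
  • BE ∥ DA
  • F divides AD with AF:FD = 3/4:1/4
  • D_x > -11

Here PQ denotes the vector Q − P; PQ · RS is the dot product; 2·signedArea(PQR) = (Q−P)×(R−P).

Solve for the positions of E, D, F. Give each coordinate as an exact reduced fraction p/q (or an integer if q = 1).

D = (-400/37, 291/37)
E = (-377/37, 338/37)
F = (-1607/148, 1169/148)

1. E_x = -377/37  [B, C, E are collinear ∩ AE ⟂ BC]
2. E_y = 338/37  [B, C, E are collinear ∩ AE ⟂ BC]
   → E = (-377/37, 338/37)
3. D_x = -400/37  [BE ∥ DA ∩ EA ∥ BD]
4. D_y = 291/37  [BE ∥ DA ∩ EA ∥ BD]
   → D = (-400/37, 291/37)
5. F_x = -1607/148  [F divides AD with AF:FD = 3/4:1/4]
6. F_y = 1169/148  [F divides AD with AF:FD = 3/4:1/4]
   → F = (-1607/148, 1169/148)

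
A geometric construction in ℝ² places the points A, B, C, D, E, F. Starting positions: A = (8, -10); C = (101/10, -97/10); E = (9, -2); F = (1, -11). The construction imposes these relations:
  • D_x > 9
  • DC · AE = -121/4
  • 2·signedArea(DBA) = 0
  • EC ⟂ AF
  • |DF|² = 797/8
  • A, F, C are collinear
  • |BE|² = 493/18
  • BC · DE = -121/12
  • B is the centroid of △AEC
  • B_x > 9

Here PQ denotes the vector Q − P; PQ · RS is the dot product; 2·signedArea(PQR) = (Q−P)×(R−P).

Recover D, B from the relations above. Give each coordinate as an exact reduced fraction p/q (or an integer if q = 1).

1. D_x = 191/20  [line -1·x + -8·y + -149/4 = 0 ∩ |DF|² = 797/8]
2. D_y = -117/20  [line -1·x + -8·y + -149/4 = 0 ∩ |DF|² = 797/8]
   → D = (191/20, -117/20)
3. B_x = 271/30  [2·signedArea(DBA) = 0 ∩ B is the centroid of △AEC]
4. B_y = -217/30  [2·signedArea(DBA) = 0 ∩ B is the centroid of △AEC]
   → B = (271/30, -217/30)

B = (271/30, -217/30)
D = (191/20, -117/20)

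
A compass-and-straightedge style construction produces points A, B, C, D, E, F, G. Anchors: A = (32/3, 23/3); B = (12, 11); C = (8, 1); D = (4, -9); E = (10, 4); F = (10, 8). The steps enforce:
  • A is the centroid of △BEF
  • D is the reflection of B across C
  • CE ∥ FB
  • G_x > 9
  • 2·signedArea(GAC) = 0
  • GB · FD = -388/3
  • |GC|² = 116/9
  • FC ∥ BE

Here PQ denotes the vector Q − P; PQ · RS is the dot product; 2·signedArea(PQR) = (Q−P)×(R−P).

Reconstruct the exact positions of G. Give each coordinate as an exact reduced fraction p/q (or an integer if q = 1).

1. G_x = 28/3  [2·signedArea(GAC) = 0 ∩ GB · FD = -388/3]
2. G_y = 13/3  [2·signedArea(GAC) = 0 ∩ GB · FD = -388/3]
   → G = (28/3, 13/3)

G = (28/3, 13/3)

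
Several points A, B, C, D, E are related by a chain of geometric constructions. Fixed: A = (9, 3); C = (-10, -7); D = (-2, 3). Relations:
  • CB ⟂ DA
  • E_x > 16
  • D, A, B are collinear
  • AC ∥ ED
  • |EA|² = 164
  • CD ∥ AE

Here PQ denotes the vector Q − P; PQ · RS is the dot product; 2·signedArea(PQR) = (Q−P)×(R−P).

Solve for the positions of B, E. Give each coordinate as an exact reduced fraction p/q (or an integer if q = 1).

1. B_x = -10  [D, A, B are collinear ∩ CB ⟂ DA]
2. B_y = 3  [D, A, B are collinear ∩ CB ⟂ DA]
   → B = (-10, 3)
3. E_x = 17  [AC ∥ ED ∩ CD ∥ AE]
4. E_y = 13  [AC ∥ ED ∩ CD ∥ AE]
   → E = (17, 13)

B = (-10, 3)
E = (17, 13)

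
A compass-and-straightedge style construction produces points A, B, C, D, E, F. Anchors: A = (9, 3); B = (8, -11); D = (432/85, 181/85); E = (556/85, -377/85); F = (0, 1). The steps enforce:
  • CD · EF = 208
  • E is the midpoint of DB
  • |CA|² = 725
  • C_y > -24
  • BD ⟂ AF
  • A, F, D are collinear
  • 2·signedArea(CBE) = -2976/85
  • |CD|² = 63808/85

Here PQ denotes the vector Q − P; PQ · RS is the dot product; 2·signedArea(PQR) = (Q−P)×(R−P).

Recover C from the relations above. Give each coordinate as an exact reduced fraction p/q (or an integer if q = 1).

C = (16, -23)

1. C_x = 16  [CD · EF = 208 ∩ 2·signedArea(CBE) = -2976/85]
2. C_y = -23  [CD · EF = 208 ∩ 2·signedArea(CBE) = -2976/85]
   → C = (16, -23)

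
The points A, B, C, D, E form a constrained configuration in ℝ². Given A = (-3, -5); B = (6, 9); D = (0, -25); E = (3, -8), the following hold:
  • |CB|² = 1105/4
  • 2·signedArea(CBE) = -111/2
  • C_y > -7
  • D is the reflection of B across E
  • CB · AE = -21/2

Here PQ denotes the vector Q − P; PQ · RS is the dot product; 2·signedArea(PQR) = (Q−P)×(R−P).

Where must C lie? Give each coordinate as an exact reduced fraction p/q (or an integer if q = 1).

C = (0, -13/2)

1. C_x = 0  [2·signedArea(CBE) = -111/2 ∩ CB · AE = -21/2]
2. C_y = -13/2  [2·signedArea(CBE) = -111/2 ∩ CB · AE = -21/2]
   → C = (0, -13/2)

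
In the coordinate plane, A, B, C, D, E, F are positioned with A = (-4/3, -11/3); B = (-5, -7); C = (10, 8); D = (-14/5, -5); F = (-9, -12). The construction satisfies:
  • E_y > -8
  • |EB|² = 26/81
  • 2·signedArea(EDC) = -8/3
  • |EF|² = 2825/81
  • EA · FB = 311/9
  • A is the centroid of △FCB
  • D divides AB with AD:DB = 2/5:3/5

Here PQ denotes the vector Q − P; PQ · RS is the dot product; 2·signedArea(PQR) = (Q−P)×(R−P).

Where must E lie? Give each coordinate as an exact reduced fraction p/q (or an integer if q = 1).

1. E_x = -46/9  [EA · FB = 311/9 ∩ 2·signedArea(EDC) = -8/3]
2. E_y = -68/9  [EA · FB = 311/9 ∩ 2·signedArea(EDC) = -8/3]
   → E = (-46/9, -68/9)

E = (-46/9, -68/9)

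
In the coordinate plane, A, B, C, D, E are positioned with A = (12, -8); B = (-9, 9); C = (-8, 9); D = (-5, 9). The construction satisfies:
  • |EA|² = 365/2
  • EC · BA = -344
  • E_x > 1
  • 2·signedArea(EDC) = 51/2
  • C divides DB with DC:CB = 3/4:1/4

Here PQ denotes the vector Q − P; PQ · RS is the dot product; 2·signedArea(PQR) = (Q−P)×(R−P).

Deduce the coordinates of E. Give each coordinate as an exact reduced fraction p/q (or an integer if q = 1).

1. E_x = 3/2  [EC · BA = -344 ∩ 2·signedArea(EDC) = 51/2]
2. E_y = 1/2  [EC · BA = -344 ∩ 2·signedArea(EDC) = 51/2]
   → E = (3/2, 1/2)

E = (3/2, 1/2)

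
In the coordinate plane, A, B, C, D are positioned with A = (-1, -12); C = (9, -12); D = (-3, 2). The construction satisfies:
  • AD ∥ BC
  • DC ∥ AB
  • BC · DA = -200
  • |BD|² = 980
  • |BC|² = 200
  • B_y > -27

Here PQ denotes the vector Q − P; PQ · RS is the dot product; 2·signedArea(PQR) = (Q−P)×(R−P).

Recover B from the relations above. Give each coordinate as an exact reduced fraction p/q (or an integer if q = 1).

B = (11, -26)

1. B_x = 11  [AD ∥ BC ∩ DC ∥ AB]
2. B_y = -26  [AD ∥ BC ∩ DC ∥ AB]
   → B = (11, -26)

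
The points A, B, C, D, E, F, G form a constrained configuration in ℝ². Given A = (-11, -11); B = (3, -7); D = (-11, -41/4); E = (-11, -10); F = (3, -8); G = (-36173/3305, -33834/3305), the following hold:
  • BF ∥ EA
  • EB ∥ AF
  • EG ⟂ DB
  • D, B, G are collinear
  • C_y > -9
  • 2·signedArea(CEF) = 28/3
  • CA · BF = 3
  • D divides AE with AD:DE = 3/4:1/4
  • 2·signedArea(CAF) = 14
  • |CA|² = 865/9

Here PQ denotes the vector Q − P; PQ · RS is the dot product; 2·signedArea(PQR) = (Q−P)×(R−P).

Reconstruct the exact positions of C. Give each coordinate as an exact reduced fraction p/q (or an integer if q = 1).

1. C_x = -5/3  [2·signedArea(CEF) = 28/3 ∩ CA · BF = 3]
2. C_y = -8  [2·signedArea(CEF) = 28/3 ∩ CA · BF = 3]
   → C = (-5/3, -8)

C = (-5/3, -8)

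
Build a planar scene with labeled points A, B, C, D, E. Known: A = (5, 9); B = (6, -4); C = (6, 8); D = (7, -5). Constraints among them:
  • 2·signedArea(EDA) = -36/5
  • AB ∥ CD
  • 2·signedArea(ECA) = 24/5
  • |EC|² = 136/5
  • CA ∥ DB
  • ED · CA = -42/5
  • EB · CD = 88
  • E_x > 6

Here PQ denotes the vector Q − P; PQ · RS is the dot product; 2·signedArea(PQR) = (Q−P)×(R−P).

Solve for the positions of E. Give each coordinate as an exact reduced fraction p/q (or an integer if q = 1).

1. E_x = 32/5  [2·signedArea(ECA) = 24/5 ∩ 2·signedArea(EDA) = -36/5]
2. E_y = 14/5  [2·signedArea(ECA) = 24/5 ∩ 2·signedArea(EDA) = -36/5]
   → E = (32/5, 14/5)

E = (32/5, 14/5)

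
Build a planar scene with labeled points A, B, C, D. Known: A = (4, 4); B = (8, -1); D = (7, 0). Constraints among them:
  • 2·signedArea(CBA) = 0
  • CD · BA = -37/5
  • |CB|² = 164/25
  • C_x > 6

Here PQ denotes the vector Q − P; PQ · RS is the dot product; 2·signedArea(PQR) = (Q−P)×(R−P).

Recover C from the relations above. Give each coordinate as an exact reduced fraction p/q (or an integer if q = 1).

C = (32/5, 1)

1. C_x = 32/5  [2·signedArea(CBA) = 0 ∩ CD · BA = -37/5]
2. C_y = 1  [2·signedArea(CBA) = 0 ∩ CD · BA = -37/5]
   → C = (32/5, 1)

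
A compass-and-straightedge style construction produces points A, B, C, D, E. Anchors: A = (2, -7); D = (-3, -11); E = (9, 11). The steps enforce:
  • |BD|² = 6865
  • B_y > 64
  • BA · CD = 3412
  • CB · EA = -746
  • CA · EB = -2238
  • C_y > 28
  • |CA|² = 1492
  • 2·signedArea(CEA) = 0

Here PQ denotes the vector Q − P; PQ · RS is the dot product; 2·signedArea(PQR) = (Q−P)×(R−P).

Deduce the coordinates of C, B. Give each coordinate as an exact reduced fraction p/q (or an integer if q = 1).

B = (30, 65)
C = (16, 29)

1. C_x = 16  [line 18·x + -7·y + -85 = 0 ∩ |CA|² = 1492]
2. C_y = 29  [line 18·x + -7·y + -85 = 0 ∩ |CA|² = 1492]
   → C = (16, 29)
3. B_x = 30  [BA · CD = 3412 ∩ CA · EB = -2238]
4. B_y = 65  [BA · CD = 3412 ∩ CA · EB = -2238]
   → B = (30, 65)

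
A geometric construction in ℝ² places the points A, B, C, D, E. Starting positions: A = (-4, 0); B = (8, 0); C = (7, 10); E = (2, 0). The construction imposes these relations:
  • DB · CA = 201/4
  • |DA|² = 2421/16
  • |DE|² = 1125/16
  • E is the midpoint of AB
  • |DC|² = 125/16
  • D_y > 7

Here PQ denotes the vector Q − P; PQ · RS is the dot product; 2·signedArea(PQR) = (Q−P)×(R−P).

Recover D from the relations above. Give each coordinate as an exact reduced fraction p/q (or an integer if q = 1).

D = (23/4, 15/2)

1. D_x = 23/4  [line 11·x + 10·y + -553/4 = 0 ∩ |DE|² = 1125/16]
2. D_y = 15/2  [line 11·x + 10·y + -553/4 = 0 ∩ |DE|² = 1125/16]
   → D = (23/4, 15/2)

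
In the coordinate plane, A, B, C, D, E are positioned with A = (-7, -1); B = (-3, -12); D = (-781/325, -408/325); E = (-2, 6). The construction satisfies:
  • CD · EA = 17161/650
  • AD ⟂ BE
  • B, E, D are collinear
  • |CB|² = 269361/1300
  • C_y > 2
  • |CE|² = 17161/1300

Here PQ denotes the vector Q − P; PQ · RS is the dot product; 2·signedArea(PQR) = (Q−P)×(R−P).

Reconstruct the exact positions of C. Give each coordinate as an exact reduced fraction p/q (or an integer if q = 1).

1. C_x = -1431/650  [line 5·x + 7·y + -3639/650 = 0 ∩ |CB|² = 269361/1300]
2. C_y = 771/325  [line 5·x + 7·y + -3639/650 = 0 ∩ |CB|² = 269361/1300]
   → C = (-1431/650, 771/325)

C = (-1431/650, 771/325)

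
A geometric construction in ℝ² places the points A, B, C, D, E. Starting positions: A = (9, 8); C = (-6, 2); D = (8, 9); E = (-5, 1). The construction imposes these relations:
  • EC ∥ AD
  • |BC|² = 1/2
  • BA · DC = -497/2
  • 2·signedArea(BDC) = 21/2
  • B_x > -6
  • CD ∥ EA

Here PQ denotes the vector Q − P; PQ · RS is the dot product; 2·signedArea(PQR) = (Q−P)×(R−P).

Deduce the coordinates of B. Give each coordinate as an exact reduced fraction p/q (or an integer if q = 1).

B = (-11/2, 3/2)

1. B_x = -11/2  [2·signedArea(BDC) = 21/2 ∩ BA · DC = -497/2]
2. B_y = 3/2  [2·signedArea(BDC) = 21/2 ∩ BA · DC = -497/2]
   → B = (-11/2, 3/2)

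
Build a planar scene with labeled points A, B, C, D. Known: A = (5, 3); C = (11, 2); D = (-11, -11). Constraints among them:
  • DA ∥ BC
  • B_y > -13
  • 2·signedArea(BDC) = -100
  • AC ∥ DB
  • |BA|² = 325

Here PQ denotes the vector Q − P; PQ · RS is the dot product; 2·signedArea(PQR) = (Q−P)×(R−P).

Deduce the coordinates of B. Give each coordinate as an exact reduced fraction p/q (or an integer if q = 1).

B = (-5, -12)

1. B_x = -5  [DA ∥ BC ∩ AC ∥ DB]
2. B_y = -12  [DA ∥ BC ∩ AC ∥ DB]
   → B = (-5, -12)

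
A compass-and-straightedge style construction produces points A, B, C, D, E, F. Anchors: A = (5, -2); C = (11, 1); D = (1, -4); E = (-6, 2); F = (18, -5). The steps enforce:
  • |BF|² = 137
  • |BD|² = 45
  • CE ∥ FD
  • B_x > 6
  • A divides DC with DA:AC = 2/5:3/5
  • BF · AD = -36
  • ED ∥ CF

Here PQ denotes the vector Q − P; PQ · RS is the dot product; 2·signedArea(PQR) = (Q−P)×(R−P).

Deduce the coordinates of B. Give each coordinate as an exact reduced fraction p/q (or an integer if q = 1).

1. B_x = 7  [line 4·x + 2·y + -26 = 0 ∩ |BD|² = 45]
2. B_y = -1  [line 4·x + 2·y + -26 = 0 ∩ |BD|² = 45]
   → B = (7, -1)

B = (7, -1)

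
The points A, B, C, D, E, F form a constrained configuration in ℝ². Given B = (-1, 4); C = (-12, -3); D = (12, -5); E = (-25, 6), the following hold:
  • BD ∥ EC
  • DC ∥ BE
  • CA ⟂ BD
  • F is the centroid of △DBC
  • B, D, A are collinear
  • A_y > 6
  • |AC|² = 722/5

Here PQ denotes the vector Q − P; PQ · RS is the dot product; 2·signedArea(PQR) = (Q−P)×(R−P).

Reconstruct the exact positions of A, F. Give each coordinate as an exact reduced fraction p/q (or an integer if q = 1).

1. A_x = -129/25  [B, D, A are collinear ∩ CA ⟂ BD]
2. A_y = 172/25  [B, D, A are collinear ∩ CA ⟂ BD]
   → A = (-129/25, 172/25)
3. F_x = -1/3  [F is the centroid of △DBC]
4. F_y = -4/3  [F is the centroid of △DBC]
   → F = (-1/3, -4/3)

A = (-129/25, 172/25)
F = (-1/3, -4/3)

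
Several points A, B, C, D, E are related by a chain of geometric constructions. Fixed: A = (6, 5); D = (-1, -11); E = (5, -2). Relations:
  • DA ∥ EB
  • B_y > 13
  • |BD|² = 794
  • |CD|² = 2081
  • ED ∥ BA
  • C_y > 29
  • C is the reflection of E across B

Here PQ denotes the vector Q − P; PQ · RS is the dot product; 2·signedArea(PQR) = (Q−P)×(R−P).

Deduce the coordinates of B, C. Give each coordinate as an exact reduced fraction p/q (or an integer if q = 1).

1. B_x = 12  [ED ∥ BA ∩ DA ∥ EB]
2. B_y = 14  [ED ∥ BA ∩ DA ∥ EB]
   → B = (12, 14)
3. C_x = 19  [C is the reflection of E across B]
4. C_y = 30  [C is the reflection of E across B]
   → C = (19, 30)

B = (12, 14)
C = (19, 30)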